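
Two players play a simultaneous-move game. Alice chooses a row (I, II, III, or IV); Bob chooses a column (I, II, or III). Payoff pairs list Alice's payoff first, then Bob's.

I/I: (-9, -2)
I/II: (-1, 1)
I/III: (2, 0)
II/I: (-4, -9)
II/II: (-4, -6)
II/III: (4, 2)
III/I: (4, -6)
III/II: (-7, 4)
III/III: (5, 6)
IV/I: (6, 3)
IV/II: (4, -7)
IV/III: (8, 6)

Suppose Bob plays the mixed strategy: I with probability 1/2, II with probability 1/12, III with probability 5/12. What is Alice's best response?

Alice's best reply maximizes expected payoff against the mix.
I: (1/2)·(-9) + (1/12)·(-1) + (5/12)·2 = -15/4
II: (1/2)·(-4) + (1/12)·(-4) + (5/12)·4 = -2/3
III: (1/2)·4 + (1/12)·(-7) + (5/12)·5 = 7/2
IV: (1/2)·6 + (1/12)·4 + (5/12)·8 = 20/3
Highest expected payoff is 20/3, from IV.

IV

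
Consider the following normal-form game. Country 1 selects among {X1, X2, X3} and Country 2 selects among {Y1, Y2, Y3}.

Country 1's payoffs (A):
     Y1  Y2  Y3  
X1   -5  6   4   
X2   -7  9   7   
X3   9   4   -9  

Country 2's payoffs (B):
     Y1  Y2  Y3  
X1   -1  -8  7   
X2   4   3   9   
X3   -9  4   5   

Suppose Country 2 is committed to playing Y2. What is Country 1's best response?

X2

With Country 2 fixed at Y2, Country 1's payoffs are: X1 → 6, X2 → 9, X3 → 4.
The maximum is 9, achieved by X2.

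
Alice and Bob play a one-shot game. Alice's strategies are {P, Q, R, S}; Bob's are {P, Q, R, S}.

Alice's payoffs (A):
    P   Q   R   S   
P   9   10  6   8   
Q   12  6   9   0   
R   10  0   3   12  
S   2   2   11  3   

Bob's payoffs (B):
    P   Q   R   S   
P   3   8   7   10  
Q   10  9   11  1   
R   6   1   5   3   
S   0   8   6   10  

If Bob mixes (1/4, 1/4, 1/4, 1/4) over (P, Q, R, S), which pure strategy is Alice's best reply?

Alice's best reply maximizes expected payoff against the mix.
P: (1/4)·9 + (1/4)·10 + (1/4)·6 + (1/4)·8 = 33/4
Q: (1/4)·12 + (1/4)·6 + (1/4)·9 + (1/4)·0 = 27/4
R: (1/4)·10 + (1/4)·0 + (1/4)·3 + (1/4)·12 = 25/4
S: (1/4)·2 + (1/4)·2 + (1/4)·11 + (1/4)·3 = 9/2
Highest expected payoff is 33/4, from P.

P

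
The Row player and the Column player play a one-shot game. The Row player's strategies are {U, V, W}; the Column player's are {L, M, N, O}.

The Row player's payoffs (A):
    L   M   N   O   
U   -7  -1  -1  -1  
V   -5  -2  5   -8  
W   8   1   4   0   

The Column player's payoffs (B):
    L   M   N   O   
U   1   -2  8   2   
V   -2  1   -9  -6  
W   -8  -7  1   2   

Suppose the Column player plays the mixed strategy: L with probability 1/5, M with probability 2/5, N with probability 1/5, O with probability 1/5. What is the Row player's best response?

The Row player's best reply maximizes expected payoff against the mix.
U: (1/5)·(-7) + (2/5)·(-1) + (1/5)·(-1) + (1/5)·(-1) = -11/5
V: (1/5)·(-5) + (2/5)·(-2) + (1/5)·5 + (1/5)·(-8) = -12/5
W: (1/5)·8 + (2/5)·1 + (1/5)·4 + (1/5)·0 = 14/5
Highest expected payoff is 14/5, from W.

W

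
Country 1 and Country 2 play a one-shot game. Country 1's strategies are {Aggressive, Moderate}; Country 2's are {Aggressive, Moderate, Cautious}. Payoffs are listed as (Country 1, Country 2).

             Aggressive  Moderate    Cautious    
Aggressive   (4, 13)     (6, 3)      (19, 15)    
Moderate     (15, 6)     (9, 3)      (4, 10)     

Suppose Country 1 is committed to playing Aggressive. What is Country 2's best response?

With Country 1 fixed at Aggressive, Country 2's payoffs are: Aggressive → 13, Moderate → 3, Cautious → 15.
The maximum is 15, achieved by Cautious.

Cautious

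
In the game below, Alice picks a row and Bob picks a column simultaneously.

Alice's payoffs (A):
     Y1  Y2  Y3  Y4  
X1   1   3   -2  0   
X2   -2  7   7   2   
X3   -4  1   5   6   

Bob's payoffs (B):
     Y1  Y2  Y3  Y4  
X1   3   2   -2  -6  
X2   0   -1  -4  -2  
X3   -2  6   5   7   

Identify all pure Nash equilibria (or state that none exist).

(X1, Y1) and (X3, Y4)

Check mutual best responses: a cell is a NE iff neither player can gain by unilaterally deviating.
Alice's best responses — vs Y1: X1 (payoff 1); vs Y2: X2 (payoff 7); vs Y3: X2 (payoff 7); vs Y4: X3 (payoff 6).
Bob's best responses — vs X1: Y1 (payoff 3); vs X2: Y1 (payoff 0); vs X3: Y4 (payoff 7).
Mutual best responses occur at (X1, Y1) and (X3, Y4); at each, neither player gains by switching.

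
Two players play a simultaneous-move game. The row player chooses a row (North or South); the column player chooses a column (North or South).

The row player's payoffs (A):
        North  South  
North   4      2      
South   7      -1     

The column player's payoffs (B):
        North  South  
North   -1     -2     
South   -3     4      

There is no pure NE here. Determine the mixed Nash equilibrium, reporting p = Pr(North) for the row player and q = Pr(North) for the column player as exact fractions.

p = 7/8, q = 1/2

Each player's mixing probability is pinned down by making the *other* player indifferent.
The column player indifferent between North and South: p·(-1) + (1−p)·(-3) = p·(-2) + (1−p)·4 ⟹ (-3) + 2p = 4 + (-6)p ⟹ p = 7/8.
The row player indifferent between North and South: q·4 + (1−q)·2 = q·7 + (1−q)·(-1) ⟹ 2 + 2q = (-1) + 8q ⟹ q = 1/2.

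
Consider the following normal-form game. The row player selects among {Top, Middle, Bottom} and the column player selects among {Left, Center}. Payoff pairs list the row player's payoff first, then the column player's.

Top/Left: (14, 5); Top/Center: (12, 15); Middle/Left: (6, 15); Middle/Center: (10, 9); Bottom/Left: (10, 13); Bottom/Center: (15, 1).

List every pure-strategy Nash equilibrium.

Find each player's best response to every opponent strategy; NE are the intersections.
The row player's best responses — vs Left: Top (payoff 14); vs Center: Bottom (payoff 15).
The column player's best responses — vs Top: Center (payoff 15); vs Middle: Left (payoff 15); vs Bottom: Left (payoff 13).
No cell has both players best-responding. For instance, the row player's best reply to Left is Top, but against Top the column player prefers Center over Left.

No pure-strategy Nash equilibrium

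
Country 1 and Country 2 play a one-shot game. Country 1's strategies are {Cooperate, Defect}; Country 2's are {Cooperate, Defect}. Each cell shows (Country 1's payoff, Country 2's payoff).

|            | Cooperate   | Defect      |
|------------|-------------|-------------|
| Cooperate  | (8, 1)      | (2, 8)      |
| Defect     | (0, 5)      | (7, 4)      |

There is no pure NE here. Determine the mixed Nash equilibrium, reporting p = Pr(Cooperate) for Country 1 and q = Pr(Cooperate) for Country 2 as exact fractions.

p = 1/8, q = 5/13

Each player's mixing probability is pinned down by making the *other* player indifferent.
Country 2 indifferent between Cooperate and Defect: p·1 + (1−p)·5 = p·8 + (1−p)·4 ⟹ 5 + (-4)p = 4 + 4p ⟹ p = 1/8.
Country 1 indifferent between Cooperate and Defect: q·8 + (1−q)·2 = q·0 + (1−q)·7 ⟹ 2 + 6q = 7 + (-7)q ⟹ q = 5/13.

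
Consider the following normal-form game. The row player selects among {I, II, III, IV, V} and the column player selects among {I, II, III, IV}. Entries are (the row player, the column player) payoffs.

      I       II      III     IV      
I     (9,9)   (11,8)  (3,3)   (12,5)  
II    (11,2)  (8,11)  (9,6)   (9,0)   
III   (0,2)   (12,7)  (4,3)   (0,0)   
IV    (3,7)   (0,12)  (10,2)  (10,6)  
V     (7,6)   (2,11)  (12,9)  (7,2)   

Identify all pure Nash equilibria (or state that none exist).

A profile is a Nash equilibrium when each player is best-responding to the other.
The row player's best responses — vs I: II (payoff 11); vs II: III (payoff 12); vs III: V (payoff 12); vs IV: I (payoff 12).
The column player's best responses — vs I: I (payoff 9); vs II: II (payoff 11); vs III: II (payoff 7); vs IV: II (payoff 12); vs V: II (payoff 11).
The only mutual best response is (III, II); neither player gains by switching there.

(III, II)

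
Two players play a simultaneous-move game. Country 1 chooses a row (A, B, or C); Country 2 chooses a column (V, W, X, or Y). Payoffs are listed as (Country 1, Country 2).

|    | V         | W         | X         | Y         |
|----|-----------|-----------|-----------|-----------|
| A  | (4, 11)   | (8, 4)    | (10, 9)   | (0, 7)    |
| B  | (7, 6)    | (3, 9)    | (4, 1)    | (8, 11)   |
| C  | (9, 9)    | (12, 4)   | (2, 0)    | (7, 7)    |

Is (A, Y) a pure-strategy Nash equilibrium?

No

Holding Country 2 at Y: Country 1 gets 0 from A but could get 8 by switching to B. Country 1 has a profitable deviation.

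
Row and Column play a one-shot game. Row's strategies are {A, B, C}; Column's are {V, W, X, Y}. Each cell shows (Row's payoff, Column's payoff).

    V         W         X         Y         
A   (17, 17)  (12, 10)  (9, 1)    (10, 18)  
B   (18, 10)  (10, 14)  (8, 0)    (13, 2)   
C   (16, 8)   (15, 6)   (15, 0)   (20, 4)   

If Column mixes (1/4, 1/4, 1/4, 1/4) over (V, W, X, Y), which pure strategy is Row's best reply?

Row's best reply maximizes expected payoff against the mix.
A: (1/4)·17 + (1/4)·12 + (1/4)·9 + (1/4)·10 = 12
B: (1/4)·18 + (1/4)·10 + (1/4)·8 + (1/4)·13 = 49/4
C: (1/4)·16 + (1/4)·15 + (1/4)·15 + (1/4)·20 = 33/2
Highest expected payoff is 33/2, from C.

C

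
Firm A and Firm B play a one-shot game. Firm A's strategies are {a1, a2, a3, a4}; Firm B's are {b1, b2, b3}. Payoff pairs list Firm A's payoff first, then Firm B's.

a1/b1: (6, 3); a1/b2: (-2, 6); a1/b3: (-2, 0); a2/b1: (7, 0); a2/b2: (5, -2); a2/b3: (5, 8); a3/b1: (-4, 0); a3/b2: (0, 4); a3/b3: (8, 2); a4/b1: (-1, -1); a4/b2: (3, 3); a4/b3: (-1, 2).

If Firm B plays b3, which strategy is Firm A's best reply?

With Firm B fixed at b3, Firm A's payoffs are: a1 → -2, a2 → 5, a3 → 8, a4 → -1.
The maximum is 8, achieved by a3.

a3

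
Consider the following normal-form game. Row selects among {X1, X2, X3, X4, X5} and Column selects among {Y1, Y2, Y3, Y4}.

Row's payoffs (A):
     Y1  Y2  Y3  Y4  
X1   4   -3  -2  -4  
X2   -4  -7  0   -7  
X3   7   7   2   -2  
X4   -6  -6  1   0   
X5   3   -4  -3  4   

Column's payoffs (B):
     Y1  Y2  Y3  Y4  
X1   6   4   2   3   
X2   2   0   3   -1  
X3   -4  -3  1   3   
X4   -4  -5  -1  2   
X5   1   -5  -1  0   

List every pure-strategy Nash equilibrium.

None

A profile is a Nash equilibrium when each player is best-responding to the other.
Row's best responses — vs Y1: X3 (payoff 7); vs Y2: X3 (payoff 7); vs Y3: X3 (payoff 2); vs Y4: X5 (payoff 4).
Column's best responses — vs X1: Y1 (payoff 6); vs X2: Y3 (payoff 3); vs X3: Y4 (payoff 3); vs X4: Y4 (payoff 2); vs X5: Y1 (payoff 1).
No cell has both players best-responding. For instance, Row's best reply to Y2 is X3, but against X3 Column prefers Y4 over Y2.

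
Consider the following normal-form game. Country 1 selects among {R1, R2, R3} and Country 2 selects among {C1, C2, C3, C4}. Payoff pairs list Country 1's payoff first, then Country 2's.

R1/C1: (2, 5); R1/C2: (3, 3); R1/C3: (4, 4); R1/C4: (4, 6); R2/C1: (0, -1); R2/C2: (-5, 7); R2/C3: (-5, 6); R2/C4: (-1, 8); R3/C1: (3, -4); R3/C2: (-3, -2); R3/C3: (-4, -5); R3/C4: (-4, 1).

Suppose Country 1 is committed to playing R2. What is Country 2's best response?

C4

With Country 1 fixed at R2, Country 2's payoffs are: C1 → -1, C2 → 7, C3 → 6, C4 → 8.
The maximum is 8, achieved by C4.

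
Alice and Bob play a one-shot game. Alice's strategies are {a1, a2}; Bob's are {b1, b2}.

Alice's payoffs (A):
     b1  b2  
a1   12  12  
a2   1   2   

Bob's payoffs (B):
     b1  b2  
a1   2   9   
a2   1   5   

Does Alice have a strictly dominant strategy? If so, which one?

a1

Check whether one of Alice's strategies beats all alternatives regardless of what the opponent does.
a1 strictly dominates: vs b1: 12 > 1; vs b2: 12 > 2.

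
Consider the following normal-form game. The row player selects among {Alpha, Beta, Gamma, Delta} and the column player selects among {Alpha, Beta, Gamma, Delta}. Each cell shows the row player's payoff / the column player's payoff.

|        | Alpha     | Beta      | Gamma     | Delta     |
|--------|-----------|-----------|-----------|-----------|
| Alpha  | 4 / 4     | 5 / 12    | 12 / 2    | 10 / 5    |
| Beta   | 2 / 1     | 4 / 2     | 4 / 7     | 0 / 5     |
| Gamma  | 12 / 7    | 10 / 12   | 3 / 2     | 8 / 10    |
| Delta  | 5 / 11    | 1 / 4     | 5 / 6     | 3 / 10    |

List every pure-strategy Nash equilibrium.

(Gamma, Beta)

Check mutual best responses: a cell is a NE iff neither player can gain by unilaterally deviating.
The row player's best responses — vs Alpha: Gamma (payoff 12); vs Beta: Gamma (payoff 10); vs Gamma: Alpha (payoff 12); vs Delta: Alpha (payoff 10).
The column player's best responses — vs Alpha: Beta (payoff 12); vs Beta: Gamma (payoff 7); vs Gamma: Beta (payoff 12); vs Delta: Alpha (payoff 11).
The only mutual best response is (Gamma, Beta); neither player gains by switching there.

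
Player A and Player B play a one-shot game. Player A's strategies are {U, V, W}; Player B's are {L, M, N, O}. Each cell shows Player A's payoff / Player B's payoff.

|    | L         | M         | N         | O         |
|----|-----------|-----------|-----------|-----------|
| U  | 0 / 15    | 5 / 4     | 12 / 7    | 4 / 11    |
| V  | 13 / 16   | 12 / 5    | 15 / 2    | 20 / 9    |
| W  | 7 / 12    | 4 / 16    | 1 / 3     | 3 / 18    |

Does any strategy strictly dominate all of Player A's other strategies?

V

Check whether one of Player A's strategies beats all alternatives regardless of what the opponent does.
V strictly dominates: vs L: 13 > each of {0, 7}; vs M: 12 > each of {5, 4}; vs N: 15 > each of {12, 1}; vs O: 20 > each of {4, 3}.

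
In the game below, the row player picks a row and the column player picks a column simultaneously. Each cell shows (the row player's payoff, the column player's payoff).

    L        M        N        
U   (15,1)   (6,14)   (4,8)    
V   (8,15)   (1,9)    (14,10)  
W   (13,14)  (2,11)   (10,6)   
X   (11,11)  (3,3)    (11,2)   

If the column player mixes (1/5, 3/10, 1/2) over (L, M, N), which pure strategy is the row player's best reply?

V

Compute the row player's expected payoff from each pure strategy against the given mix.
U: (1/5)·15 + (3/10)·6 + (1/2)·4 = 34/5
V: (1/5)·8 + (3/10)·1 + (1/2)·14 = 89/10
W: (1/5)·13 + (3/10)·2 + (1/2)·10 = 41/5
X: (1/5)·11 + (3/10)·3 + (1/2)·11 = 43/5
Highest expected payoff is 89/10, from V.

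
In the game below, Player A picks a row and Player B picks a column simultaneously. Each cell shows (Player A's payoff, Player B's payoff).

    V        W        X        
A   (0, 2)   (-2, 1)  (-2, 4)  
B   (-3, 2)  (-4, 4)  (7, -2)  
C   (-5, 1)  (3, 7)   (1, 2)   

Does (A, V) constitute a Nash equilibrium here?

No

Holding Player B at V: Player A gets 0 from A, versus -3 from B, -5 from C. No profitable deviation for Player A.
Holding Player A at A: Player B gets 2 from V but could get 4 by switching to X. Player B has a profitable deviation.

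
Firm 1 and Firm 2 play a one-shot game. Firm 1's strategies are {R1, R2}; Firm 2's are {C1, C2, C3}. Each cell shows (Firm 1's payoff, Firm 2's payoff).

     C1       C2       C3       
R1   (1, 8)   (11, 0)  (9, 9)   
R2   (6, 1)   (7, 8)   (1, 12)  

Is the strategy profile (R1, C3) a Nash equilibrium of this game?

Yes

Holding Firm 2 at C3: Firm 1 gets 9 from R1, versus 1 from R2. No profitable deviation for Firm 1.
Holding Firm 1 at R1: Firm 2 gets 9 from C3, versus 8 from C1, 0 from C2. No profitable deviation for Firm 2 either.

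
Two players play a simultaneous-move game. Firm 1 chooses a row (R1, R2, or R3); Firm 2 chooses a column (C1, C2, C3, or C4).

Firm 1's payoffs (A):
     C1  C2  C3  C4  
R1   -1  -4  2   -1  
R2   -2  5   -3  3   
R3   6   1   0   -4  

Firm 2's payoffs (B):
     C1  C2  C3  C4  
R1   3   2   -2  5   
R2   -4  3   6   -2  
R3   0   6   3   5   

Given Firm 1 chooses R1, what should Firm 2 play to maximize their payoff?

C4

With Firm 1 fixed at R1, Firm 2's payoffs are: C1 → 3, C2 → 2, C3 → -2, C4 → 5.
The maximum is 5, achieved by C4.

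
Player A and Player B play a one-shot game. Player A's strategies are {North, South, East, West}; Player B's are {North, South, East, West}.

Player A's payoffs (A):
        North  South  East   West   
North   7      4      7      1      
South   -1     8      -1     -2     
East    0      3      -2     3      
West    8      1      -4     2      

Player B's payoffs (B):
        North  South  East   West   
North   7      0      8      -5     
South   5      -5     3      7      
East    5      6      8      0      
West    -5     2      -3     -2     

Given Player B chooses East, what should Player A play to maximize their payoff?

With Player B fixed at East, Player A's payoffs are: North → 7, South → -1, East → -2, West → -4.
The maximum is 7, achieved by North.

North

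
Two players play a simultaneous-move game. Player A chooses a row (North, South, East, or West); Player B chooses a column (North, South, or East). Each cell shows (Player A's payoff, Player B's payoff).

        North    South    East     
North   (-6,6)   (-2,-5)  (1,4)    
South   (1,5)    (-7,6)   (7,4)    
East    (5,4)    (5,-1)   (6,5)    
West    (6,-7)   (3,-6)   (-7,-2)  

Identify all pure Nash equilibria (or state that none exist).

There is no pure-strategy Nash equilibrium

A profile is a Nash equilibrium when each player is best-responding to the other.
Player A's best responses — vs North: West (payoff 6); vs South: East (payoff 5); vs East: South (payoff 7).
Player B's best responses — vs North: North (payoff 6); vs South: South (payoff 6); vs East: East (payoff 5); vs West: East (payoff -2).
No cell has both players best-responding. For instance, Player A's best reply to South is East, but against East Player B prefers East over South.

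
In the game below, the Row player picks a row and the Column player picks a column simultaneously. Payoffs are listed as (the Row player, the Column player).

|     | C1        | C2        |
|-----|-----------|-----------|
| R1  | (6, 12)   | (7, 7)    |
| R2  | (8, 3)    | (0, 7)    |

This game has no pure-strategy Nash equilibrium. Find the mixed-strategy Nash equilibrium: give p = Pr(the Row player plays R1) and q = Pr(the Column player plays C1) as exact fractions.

Each player's mixing probability is pinned down by making the *other* player indifferent.
The Column player indifferent between C1 and C2: p·12 + (1−p)·3 = p·7 + (1−p)·7 ⟹ 3 + 9p = 7 + 0p ⟹ p = 4/9.
The Row player indifferent between R1 and R2: q·6 + (1−q)·7 = q·8 + (1−q)·0 ⟹ 7 + (-1)q = 0 + 8q ⟹ q = 7/9.

p = 4/9, q = 7/9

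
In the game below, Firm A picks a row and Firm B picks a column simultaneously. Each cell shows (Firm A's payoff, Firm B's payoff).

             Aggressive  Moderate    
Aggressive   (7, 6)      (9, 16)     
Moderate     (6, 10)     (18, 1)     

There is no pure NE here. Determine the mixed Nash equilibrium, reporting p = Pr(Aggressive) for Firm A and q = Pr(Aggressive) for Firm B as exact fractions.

p = 9/19, q = 9/10

Each player's mixing probability is pinned down by making the *other* player indifferent.
Firm B indifferent between Aggressive and Moderate: p·6 + (1−p)·10 = p·16 + (1−p)·1 ⟹ 10 + (-4)p = 1 + 15p ⟹ p = 9/19.
Firm A indifferent between Aggressive and Moderate: q·7 + (1−q)·9 = q·6 + (1−q)·18 ⟹ 9 + (-2)q = 18 + (-12)q ⟹ q = 9/10.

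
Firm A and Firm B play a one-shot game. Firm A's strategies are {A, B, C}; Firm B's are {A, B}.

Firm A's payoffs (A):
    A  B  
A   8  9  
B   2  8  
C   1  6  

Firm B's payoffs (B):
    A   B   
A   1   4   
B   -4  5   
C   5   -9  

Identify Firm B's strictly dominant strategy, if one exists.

None

Check whether one of Firm B's strategies beats all alternatives regardless of what the opponent does.
A is not dominant: against A, B gives 4 > 1.
B is not dominant: against C, A gives 5 > -9.
No single strategy is best against every opponent action.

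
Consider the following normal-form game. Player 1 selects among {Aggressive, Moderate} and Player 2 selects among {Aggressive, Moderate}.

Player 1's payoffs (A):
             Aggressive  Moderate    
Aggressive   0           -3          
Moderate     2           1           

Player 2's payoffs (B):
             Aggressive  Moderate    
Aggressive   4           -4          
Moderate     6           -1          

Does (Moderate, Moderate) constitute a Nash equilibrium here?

No

Holding Player 2 at Moderate: Player 1 gets 1 from Moderate, versus -3 from Aggressive. No profitable deviation for Player 1.
Holding Player 1 at Moderate: Player 2 gets -1 from Moderate but could get 6 by switching to Aggressive. Player 2 has a profitable deviation.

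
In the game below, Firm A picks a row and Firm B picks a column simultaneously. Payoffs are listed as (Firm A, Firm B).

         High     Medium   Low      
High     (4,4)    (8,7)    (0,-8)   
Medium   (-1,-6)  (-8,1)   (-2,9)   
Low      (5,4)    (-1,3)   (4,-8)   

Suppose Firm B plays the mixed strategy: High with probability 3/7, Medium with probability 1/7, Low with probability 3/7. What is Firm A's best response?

Low

Firm A's best reply maximizes expected payoff against the mix.
High: (3/7)·4 + (1/7)·8 + (3/7)·0 = 20/7
Medium: (3/7)·(-1) + (1/7)·(-8) + (3/7)·(-2) = -17/7
Low: (3/7)·5 + (1/7)·(-1) + (3/7)·4 = 26/7
Highest expected payoff is 26/7, from Low.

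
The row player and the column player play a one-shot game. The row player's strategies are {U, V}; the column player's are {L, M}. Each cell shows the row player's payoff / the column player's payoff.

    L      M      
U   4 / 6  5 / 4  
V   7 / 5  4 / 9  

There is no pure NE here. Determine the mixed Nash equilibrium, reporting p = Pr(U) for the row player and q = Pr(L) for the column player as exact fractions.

In a mixed NE each player is indifferent between their pure strategies, so the opponent's mix sets the indifference.
The column player indifferent between L and M: p·6 + (1−p)·5 = p·4 + (1−p)·9 ⟹ 5 + 1p = 9 + (-5)p ⟹ p = 2/3.
The row player indifferent between U and V: q·4 + (1−q)·5 = q·7 + (1−q)·4 ⟹ 5 + (-1)q = 4 + 3q ⟹ q = 1/4.

p = 2/3, q = 1/4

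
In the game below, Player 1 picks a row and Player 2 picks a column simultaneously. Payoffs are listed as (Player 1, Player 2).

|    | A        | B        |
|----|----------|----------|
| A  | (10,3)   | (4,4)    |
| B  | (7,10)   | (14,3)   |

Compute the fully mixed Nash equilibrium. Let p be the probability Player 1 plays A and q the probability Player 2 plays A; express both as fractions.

In a mixed NE each player is indifferent between their pure strategies, so the opponent's mix sets the indifference.
Player 2 indifferent between A and B: p·3 + (1−p)·10 = p·4 + (1−p)·3 ⟹ 10 + (-7)p = 3 + 1p ⟹ p = 7/8.
Player 1 indifferent between A and B: q·10 + (1−q)·4 = q·7 + (1−q)·14 ⟹ 4 + 6q = 14 + (-7)q ⟹ q = 10/13.

p = 7/8, q = 10/13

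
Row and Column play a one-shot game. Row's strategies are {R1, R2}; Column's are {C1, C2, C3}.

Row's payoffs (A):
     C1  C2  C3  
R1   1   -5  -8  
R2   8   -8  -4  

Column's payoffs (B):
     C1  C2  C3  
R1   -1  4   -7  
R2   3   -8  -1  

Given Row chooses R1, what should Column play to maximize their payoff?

C2

With Row fixed at R1, Column's payoffs are: C1 → -1, C2 → 4, C3 → -7.
The maximum is 4, achieved by C2.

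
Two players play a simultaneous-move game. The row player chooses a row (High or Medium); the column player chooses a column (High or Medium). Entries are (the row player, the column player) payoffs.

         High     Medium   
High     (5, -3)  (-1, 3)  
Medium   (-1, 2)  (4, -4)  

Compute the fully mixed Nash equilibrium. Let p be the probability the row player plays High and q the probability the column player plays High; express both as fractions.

p = 1/2, q = 5/11

Each player's mixing probability is pinned down by making the *other* player indifferent.
The column player indifferent between High and Medium: p·(-3) + (1−p)·2 = p·3 + (1−p)·(-4) ⟹ 2 + (-5)p = (-4) + 7p ⟹ p = 1/2.
The row player indifferent between High and Medium: q·5 + (1−q)·(-1) = q·(-1) + (1−q)·4 ⟹ (-1) + 6q = 4 + (-5)q ⟹ q = 5/11.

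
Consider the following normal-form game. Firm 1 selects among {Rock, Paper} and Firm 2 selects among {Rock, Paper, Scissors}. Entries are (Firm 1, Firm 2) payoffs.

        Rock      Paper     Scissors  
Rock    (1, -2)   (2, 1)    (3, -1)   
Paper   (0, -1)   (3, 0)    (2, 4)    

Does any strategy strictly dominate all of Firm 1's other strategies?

None

A strategy is strictly dominant if it gives Firm 1 a strictly higher payoff than every other strategy, against every choice by the opponent.
Rock is not dominant: against Paper, Paper gives 3 > 2.
Paper is not dominant: against Rock, Rock gives 1 > 0.
No single strategy is best against every opponent action.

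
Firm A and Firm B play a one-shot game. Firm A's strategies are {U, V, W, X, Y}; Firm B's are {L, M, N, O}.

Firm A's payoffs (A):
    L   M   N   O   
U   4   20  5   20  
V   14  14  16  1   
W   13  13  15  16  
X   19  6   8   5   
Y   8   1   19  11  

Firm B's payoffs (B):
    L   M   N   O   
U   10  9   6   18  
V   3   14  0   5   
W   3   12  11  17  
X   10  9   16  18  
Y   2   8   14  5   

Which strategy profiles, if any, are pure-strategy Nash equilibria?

(U, O) and (Y, N)

Check mutual best responses: a cell is a NE iff neither player can gain by unilaterally deviating.
Firm A's best responses — vs L: X (payoff 19); vs M: U (payoff 20); vs N: Y (payoff 19); vs O: U (payoff 20).
Firm B's best responses — vs U: O (payoff 18); vs V: M (payoff 14); vs W: O (payoff 17); vs X: O (payoff 18); vs Y: N (payoff 14).
Mutual best responses occur at (U, O) and (Y, N); at each, neither player gains by switching.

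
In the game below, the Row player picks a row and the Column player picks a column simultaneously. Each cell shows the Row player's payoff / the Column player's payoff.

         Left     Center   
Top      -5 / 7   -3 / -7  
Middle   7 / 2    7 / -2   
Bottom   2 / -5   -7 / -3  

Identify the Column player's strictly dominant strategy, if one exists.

Check whether one of the Column player's strategies beats all alternatives regardless of what the opponent does.
Left is not dominant: against Bottom, Center gives -3 > -5.
Center is not dominant: against Top, Left gives 7 > -7.
No single strategy is best against every opponent action.

No strictly dominant strategy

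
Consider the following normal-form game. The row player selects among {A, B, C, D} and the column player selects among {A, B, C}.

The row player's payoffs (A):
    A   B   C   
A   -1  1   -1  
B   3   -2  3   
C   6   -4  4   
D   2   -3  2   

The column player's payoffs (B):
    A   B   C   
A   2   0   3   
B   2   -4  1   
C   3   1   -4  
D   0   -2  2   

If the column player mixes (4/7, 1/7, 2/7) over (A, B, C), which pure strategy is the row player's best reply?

Compute the row player's expected payoff from each pure strategy against the given mix.
A: (4/7)·(-1) + (1/7)·1 + (2/7)·(-1) = -5/7
B: (4/7)·3 + (1/7)·(-2) + (2/7)·3 = 16/7
C: (4/7)·6 + (1/7)·(-4) + (2/7)·4 = 4
D: (4/7)·2 + (1/7)·(-3) + (2/7)·2 = 9/7
Highest expected payoff is 4, from C.

C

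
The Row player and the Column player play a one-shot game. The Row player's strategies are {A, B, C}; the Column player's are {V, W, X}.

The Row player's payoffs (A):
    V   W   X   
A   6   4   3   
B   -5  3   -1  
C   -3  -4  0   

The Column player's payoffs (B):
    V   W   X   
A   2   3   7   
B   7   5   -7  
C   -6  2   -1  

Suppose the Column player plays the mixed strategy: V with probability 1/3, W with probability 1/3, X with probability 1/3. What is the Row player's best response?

A

Compute the Row player's expected payoff from each pure strategy against the given mix.
A: (1/3)·6 + (1/3)·4 + (1/3)·3 = 13/3
B: (1/3)·(-5) + (1/3)·3 + (1/3)·(-1) = -1
C: (1/3)·(-3) + (1/3)·(-4) + (1/3)·0 = -7/3
Highest expected payoff is 13/3, from A.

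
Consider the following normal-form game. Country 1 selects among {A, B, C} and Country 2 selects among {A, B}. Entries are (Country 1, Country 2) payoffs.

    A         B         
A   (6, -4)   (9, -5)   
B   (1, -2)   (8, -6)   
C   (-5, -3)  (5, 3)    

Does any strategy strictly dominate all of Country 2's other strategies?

None

A strategy is strictly dominant if it gives Country 2 a strictly higher payoff than every other strategy, against every choice by the opponent.
A is not dominant: against C, B gives 3 > -3.
B is not dominant: against A, A gives -4 > -5.
No single strategy is best against every opponent action.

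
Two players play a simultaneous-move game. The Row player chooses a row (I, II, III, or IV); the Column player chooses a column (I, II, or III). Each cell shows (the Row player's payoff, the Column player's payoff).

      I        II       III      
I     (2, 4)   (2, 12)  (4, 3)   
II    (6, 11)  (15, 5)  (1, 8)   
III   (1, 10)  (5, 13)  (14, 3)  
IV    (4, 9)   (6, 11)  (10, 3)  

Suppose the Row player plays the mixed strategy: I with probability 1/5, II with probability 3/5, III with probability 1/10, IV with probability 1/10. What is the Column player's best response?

I

The Column player's best reply maximizes expected payoff against the mix.
I: (1/5)·4 + (3/5)·11 + (1/10)·10 + (1/10)·9 = 93/10
II: (1/5)·12 + (3/5)·5 + (1/10)·13 + (1/10)·11 = 39/5
III: (1/5)·3 + (3/5)·8 + (1/10)·3 + (1/10)·3 = 6
Highest expected payoff is 93/10, from I.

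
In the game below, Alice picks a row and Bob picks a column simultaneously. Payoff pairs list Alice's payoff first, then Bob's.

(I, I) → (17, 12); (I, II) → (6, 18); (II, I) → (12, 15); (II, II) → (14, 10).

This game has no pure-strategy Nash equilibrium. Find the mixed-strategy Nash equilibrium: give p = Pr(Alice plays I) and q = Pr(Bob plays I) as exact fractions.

p = 5/11, q = 8/13

In a mixed NE each player is indifferent between their pure strategies, so the opponent's mix sets the indifference.
Bob indifferent between I and II: p·12 + (1−p)·15 = p·18 + (1−p)·10 ⟹ 15 + (-3)p = 10 + 8p ⟹ p = 5/11.
Alice indifferent between I and II: q·17 + (1−q)·6 = q·12 + (1−q)·14 ⟹ 6 + 11q = 14 + (-2)q ⟹ q = 8/13.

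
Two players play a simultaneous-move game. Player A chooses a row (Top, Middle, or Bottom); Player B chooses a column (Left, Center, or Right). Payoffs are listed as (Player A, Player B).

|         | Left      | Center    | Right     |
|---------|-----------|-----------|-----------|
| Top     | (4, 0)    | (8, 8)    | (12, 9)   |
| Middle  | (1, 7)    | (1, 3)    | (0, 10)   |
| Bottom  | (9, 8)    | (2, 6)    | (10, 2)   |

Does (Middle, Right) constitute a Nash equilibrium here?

No

Holding Player B at Right: Player A gets 0 from Middle but could get 12 by switching to Top. Player A has a profitable deviation.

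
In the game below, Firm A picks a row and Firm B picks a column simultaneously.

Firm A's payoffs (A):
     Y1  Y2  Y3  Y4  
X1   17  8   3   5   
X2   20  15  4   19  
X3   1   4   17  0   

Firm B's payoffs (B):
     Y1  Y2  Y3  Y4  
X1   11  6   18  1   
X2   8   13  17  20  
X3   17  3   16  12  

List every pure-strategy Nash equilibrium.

Find each player's best response to every opponent strategy; NE are the intersections.
Firm A's best responses — vs Y1: X2 (payoff 20); vs Y2: X2 (payoff 15); vs Y3: X3 (payoff 17); vs Y4: X2 (payoff 19).
Firm B's best responses — vs X1: Y3 (payoff 18); vs X2: Y4 (payoff 20); vs X3: Y1 (payoff 17).
The only mutual best response is (X2, Y4); neither player gains by switching there.

(X2, Y4)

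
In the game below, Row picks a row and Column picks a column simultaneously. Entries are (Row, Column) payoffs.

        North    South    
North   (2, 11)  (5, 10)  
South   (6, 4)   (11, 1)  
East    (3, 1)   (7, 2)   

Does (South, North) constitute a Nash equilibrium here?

Holding Column at North: Row gets 6 from South, versus 2 from North, 3 from East. No profitable deviation for Row.
Holding Row at South: Column gets 4 from North, versus 1 from South. No profitable deviation for Column either.

Yes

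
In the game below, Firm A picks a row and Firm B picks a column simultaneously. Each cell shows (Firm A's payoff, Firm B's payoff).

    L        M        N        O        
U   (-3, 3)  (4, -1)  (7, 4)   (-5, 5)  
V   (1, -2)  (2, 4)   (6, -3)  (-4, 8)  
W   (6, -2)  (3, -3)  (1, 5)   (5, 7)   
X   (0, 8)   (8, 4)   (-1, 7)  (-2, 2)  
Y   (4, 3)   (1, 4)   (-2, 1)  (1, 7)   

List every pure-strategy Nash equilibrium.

(W, O)

Check mutual best responses: a cell is a NE iff neither player can gain by unilaterally deviating.
Firm A's best responses — vs L: W (payoff 6); vs M: X (payoff 8); vs N: U (payoff 7); vs O: W (payoff 5).
Firm B's best responses — vs U: O (payoff 5); vs V: O (payoff 8); vs W: O (payoff 7); vs X: L (payoff 8); vs Y: O (payoff 7).
The only mutual best response is (W, O); neither player gains by switching there.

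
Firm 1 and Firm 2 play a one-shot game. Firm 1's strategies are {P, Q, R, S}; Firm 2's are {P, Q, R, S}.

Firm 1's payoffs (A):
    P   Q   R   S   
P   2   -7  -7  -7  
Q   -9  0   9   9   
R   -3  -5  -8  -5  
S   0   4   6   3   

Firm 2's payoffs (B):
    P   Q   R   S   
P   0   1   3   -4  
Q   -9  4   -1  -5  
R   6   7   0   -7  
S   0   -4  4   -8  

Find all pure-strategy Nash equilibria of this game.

There is no pure-strategy Nash equilibrium

Check mutual best responses: a cell is a NE iff neither player can gain by unilaterally deviating.
Firm 1's best responses — vs P: P (payoff 2); vs Q: S (payoff 4); vs R: Q (payoff 9); vs S: Q (payoff 9).
Firm 2's best responses — vs P: R (payoff 3); vs Q: Q (payoff 4); vs R: Q (payoff 7); vs S: R (payoff 4).
No cell has both players best-responding. For instance, Firm 1's best reply to R is Q, but against Q Firm 2 prefers Q over R.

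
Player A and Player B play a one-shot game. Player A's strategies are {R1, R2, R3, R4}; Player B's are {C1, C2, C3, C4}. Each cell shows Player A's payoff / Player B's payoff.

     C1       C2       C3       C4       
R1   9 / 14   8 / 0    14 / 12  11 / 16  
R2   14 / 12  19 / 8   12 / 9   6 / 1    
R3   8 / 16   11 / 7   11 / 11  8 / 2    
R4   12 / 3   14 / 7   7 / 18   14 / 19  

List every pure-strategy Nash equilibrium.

A profile is a Nash equilibrium when each player is best-responding to the other.
Player A's best responses — vs C1: R2 (payoff 14); vs C2: R2 (payoff 19); vs C3: R1 (payoff 14); vs C4: R4 (payoff 14).
Player B's best responses — vs R1: C4 (payoff 16); vs R2: C1 (payoff 12); vs R3: C1 (payoff 16); vs R4: C4 (payoff 19).
Mutual best responses occur at (R2, C1) and (R4, C4); at each, neither player gains by switching.

(R2, C1) and (R4, C4)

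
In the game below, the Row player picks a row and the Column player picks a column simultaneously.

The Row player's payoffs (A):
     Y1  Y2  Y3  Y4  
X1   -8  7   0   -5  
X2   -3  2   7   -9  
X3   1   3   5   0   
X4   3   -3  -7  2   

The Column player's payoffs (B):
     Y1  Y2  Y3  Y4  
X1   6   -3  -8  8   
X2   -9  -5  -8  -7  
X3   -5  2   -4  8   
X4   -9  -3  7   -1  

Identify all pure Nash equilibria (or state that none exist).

None

Find each player's best response to every opponent strategy; NE are the intersections.
The Row player's best responses — vs Y1: X4 (payoff 3); vs Y2: X1 (payoff 7); vs Y3: X2 (payoff 7); vs Y4: X4 (payoff 2).
The Column player's best responses — vs X1: Y4 (payoff 8); vs X2: Y2 (payoff -5); vs X3: Y4 (payoff 8); vs X4: Y3 (payoff 7).
No cell has both players best-responding. For instance, the Row player's best reply to Y1 is X4, but against X4 the Column player prefers Y3 over Y1.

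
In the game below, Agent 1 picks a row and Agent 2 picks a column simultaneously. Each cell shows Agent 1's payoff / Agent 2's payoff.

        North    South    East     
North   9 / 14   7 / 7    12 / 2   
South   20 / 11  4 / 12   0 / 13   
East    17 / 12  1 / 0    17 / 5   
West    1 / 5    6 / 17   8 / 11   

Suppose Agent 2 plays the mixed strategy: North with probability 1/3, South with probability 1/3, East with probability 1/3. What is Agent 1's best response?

East

Compute Agent 1's expected payoff from each pure strategy against the given mix.
North: (1/3)·9 + (1/3)·7 + (1/3)·12 = 28/3
South: (1/3)·20 + (1/3)·4 + (1/3)·0 = 8
East: (1/3)·17 + (1/3)·1 + (1/3)·17 = 35/3
West: (1/3)·1 + (1/3)·6 + (1/3)·8 = 5
Highest expected payoff is 35/3, from East.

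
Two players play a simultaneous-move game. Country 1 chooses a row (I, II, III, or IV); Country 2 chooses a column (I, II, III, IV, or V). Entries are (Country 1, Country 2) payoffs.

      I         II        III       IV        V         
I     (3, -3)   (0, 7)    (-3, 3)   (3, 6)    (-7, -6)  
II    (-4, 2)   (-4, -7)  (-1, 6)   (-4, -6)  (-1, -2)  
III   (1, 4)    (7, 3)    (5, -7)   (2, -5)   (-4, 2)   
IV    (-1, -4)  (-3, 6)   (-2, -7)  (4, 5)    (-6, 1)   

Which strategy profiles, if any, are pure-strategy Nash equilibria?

No pure-strategy Nash equilibrium

Check mutual best responses: a cell is a NE iff neither player can gain by unilaterally deviating.
Country 1's best responses — vs I: I (payoff 3); vs II: III (payoff 7); vs III: III (payoff 5); vs IV: IV (payoff 4); vs V: II (payoff -1).
Country 2's best responses — vs I: II (payoff 7); vs II: III (payoff 6); vs III: I (payoff 4); vs IV: II (payoff 6).
No cell has both players best-responding. For instance, Country 1's best reply to IV is IV, but against IV Country 2 prefers II over IV.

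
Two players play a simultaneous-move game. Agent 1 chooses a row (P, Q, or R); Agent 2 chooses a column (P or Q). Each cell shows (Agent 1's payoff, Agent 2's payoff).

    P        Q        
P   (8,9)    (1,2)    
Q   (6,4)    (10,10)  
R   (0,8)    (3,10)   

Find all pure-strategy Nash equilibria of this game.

Find each player's best response to every opponent strategy; NE are the intersections.
Agent 1's best responses — vs P: P (payoff 8); vs Q: Q (payoff 10).
Agent 2's best responses — vs P: P (payoff 9); vs Q: Q (payoff 10); vs R: Q (payoff 10).
Mutual best responses occur at (P, P) and (Q, Q); at each, neither player gains by switching.

(P, P) and (Q, Q)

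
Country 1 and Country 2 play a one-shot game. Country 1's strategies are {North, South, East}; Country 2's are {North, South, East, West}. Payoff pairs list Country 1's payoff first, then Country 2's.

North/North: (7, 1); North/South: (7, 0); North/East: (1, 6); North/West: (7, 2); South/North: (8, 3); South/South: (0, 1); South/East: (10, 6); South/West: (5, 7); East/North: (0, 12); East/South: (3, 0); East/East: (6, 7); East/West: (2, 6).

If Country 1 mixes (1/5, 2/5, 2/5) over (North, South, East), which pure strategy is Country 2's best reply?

East

Compute Country 2's expected payoff from each pure strategy against the given mix.
North: (1/5)·1 + (2/5)·3 + (2/5)·12 = 31/5
South: (1/5)·0 + (2/5)·1 + (2/5)·0 = 2/5
East: (1/5)·6 + (2/5)·6 + (2/5)·7 = 32/5
West: (1/5)·2 + (2/5)·7 + (2/5)·6 = 28/5
Highest expected payoff is 32/5, from East.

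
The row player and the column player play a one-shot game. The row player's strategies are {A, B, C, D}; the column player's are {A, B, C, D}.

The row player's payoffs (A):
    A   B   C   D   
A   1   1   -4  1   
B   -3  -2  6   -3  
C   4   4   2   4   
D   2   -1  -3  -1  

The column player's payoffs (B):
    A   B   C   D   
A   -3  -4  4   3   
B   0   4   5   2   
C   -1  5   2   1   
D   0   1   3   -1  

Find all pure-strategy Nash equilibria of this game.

(B, C) and (C, B)

A profile is a Nash equilibrium when each player is best-responding to the other.
The row player's best responses — vs A: C (payoff 4); vs B: C (payoff 4); vs C: B (payoff 6); vs D: C (payoff 4).
The column player's best responses — vs A: C (payoff 4); vs B: C (payoff 5); vs C: B (payoff 5); vs D: C (payoff 3).
Mutual best responses occur at (B, C) and (C, B); at each, neither player gains by switching.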